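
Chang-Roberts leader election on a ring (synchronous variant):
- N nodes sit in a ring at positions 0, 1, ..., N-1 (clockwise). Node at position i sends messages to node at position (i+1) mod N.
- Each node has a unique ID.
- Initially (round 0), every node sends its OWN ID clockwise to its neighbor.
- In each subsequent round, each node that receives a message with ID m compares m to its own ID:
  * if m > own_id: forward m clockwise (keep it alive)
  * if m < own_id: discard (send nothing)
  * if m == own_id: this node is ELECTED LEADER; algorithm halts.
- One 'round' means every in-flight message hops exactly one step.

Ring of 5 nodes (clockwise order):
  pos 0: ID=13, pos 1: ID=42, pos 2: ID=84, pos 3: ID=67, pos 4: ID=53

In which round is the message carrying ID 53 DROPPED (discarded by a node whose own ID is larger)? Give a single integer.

Answer: 3

Derivation:
Round 1: pos1(id42) recv 13: drop; pos2(id84) recv 42: drop; pos3(id67) recv 84: fwd; pos4(id53) recv 67: fwd; pos0(id13) recv 53: fwd
Round 2: pos4(id53) recv 84: fwd; pos0(id13) recv 67: fwd; pos1(id42) recv 53: fwd
Round 3: pos0(id13) recv 84: fwd; pos1(id42) recv 67: fwd; pos2(id84) recv 53: drop
Round 4: pos1(id42) recv 84: fwd; pos2(id84) recv 67: drop
Round 5: pos2(id84) recv 84: ELECTED
Message ID 53 originates at pos 4; dropped at pos 2 in round 3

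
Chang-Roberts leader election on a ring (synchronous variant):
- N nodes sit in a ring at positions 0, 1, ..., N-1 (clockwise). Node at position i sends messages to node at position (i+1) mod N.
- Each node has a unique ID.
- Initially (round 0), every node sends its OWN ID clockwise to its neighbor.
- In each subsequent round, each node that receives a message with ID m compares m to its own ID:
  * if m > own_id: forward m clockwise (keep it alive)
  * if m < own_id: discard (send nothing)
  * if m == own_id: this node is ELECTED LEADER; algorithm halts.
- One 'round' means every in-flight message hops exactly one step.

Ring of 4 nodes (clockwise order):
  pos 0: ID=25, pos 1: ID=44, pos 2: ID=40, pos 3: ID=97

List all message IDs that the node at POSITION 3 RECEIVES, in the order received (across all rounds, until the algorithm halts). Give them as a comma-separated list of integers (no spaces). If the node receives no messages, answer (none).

Round 1: pos1(id44) recv 25: drop; pos2(id40) recv 44: fwd; pos3(id97) recv 40: drop; pos0(id25) recv 97: fwd
Round 2: pos3(id97) recv 44: drop; pos1(id44) recv 97: fwd
Round 3: pos2(id40) recv 97: fwd
Round 4: pos3(id97) recv 97: ELECTED

Answer: 40,44,97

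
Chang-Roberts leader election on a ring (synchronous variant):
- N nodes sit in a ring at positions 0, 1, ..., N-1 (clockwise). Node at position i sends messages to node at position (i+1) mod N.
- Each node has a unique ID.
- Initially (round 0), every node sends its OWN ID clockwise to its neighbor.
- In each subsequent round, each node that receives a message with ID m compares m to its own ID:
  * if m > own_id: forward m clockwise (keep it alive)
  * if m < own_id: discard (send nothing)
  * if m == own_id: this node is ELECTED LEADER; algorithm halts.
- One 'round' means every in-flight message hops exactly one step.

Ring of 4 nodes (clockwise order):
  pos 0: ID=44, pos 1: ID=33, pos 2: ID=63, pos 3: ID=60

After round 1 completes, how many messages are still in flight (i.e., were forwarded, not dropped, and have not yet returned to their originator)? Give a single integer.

Round 1: pos1(id33) recv 44: fwd; pos2(id63) recv 33: drop; pos3(id60) recv 63: fwd; pos0(id44) recv 60: fwd
After round 1: 3 messages still in flight

Answer: 3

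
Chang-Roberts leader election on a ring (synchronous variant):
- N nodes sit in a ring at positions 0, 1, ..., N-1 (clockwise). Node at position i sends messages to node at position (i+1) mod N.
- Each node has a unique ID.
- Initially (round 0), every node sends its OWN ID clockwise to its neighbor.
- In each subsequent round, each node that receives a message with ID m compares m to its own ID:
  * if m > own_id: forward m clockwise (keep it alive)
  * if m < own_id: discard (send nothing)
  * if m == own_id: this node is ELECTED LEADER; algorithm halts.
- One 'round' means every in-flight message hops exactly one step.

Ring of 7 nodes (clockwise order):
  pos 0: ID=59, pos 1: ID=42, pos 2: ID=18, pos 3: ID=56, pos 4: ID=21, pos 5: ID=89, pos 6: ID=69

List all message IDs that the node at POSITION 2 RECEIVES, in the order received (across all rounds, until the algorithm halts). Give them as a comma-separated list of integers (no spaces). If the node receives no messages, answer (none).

Answer: 42,59,69,89

Derivation:
Round 1: pos1(id42) recv 59: fwd; pos2(id18) recv 42: fwd; pos3(id56) recv 18: drop; pos4(id21) recv 56: fwd; pos5(id89) recv 21: drop; pos6(id69) recv 89: fwd; pos0(id59) recv 69: fwd
Round 2: pos2(id18) recv 59: fwd; pos3(id56) recv 42: drop; pos5(id89) recv 56: drop; pos0(id59) recv 89: fwd; pos1(id42) recv 69: fwd
Round 3: pos3(id56) recv 59: fwd; pos1(id42) recv 89: fwd; pos2(id18) recv 69: fwd
Round 4: pos4(id21) recv 59: fwd; pos2(id18) recv 89: fwd; pos3(id56) recv 69: fwd
Round 5: pos5(id89) recv 59: drop; pos3(id56) recv 89: fwd; pos4(id21) recv 69: fwd
Round 6: pos4(id21) recv 89: fwd; pos5(id89) recv 69: drop
Round 7: pos5(id89) recv 89: ELECTED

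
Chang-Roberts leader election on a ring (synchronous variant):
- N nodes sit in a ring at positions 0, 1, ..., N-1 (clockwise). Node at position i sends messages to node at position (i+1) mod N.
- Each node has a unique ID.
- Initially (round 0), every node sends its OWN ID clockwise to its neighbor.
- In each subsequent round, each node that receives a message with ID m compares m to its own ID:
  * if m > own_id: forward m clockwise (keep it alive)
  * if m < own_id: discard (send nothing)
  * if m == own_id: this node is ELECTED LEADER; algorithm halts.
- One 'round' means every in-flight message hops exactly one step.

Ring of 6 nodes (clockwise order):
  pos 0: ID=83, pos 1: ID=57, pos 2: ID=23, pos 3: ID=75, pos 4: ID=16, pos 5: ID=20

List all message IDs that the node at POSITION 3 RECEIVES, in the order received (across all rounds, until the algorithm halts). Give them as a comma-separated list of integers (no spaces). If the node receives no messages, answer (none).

Round 1: pos1(id57) recv 83: fwd; pos2(id23) recv 57: fwd; pos3(id75) recv 23: drop; pos4(id16) recv 75: fwd; pos5(id20) recv 16: drop; pos0(id83) recv 20: drop
Round 2: pos2(id23) recv 83: fwd; pos3(id75) recv 57: drop; pos5(id20) recv 75: fwd
Round 3: pos3(id75) recv 83: fwd; pos0(id83) recv 75: drop
Round 4: pos4(id16) recv 83: fwd
Round 5: pos5(id20) recv 83: fwd
Round 6: pos0(id83) recv 83: ELECTED

Answer: 23,57,83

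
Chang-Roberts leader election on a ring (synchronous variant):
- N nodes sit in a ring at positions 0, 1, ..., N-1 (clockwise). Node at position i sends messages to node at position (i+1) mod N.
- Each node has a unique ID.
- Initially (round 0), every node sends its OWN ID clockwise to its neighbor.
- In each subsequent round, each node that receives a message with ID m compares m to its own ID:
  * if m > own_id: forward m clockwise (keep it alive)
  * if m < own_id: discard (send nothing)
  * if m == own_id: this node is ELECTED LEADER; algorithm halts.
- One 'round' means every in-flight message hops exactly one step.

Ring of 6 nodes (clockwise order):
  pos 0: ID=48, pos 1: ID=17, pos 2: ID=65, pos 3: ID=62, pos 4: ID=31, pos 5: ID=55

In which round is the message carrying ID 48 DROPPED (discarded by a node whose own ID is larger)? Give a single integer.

Answer: 2

Derivation:
Round 1: pos1(id17) recv 48: fwd; pos2(id65) recv 17: drop; pos3(id62) recv 65: fwd; pos4(id31) recv 62: fwd; pos5(id55) recv 31: drop; pos0(id48) recv 55: fwd
Round 2: pos2(id65) recv 48: drop; pos4(id31) recv 65: fwd; pos5(id55) recv 62: fwd; pos1(id17) recv 55: fwd
Round 3: pos5(id55) recv 65: fwd; pos0(id48) recv 62: fwd; pos2(id65) recv 55: drop
Round 4: pos0(id48) recv 65: fwd; pos1(id17) recv 62: fwd
Round 5: pos1(id17) recv 65: fwd; pos2(id65) recv 62: drop
Round 6: pos2(id65) recv 65: ELECTED
Message ID 48 originates at pos 0; dropped at pos 2 in round 2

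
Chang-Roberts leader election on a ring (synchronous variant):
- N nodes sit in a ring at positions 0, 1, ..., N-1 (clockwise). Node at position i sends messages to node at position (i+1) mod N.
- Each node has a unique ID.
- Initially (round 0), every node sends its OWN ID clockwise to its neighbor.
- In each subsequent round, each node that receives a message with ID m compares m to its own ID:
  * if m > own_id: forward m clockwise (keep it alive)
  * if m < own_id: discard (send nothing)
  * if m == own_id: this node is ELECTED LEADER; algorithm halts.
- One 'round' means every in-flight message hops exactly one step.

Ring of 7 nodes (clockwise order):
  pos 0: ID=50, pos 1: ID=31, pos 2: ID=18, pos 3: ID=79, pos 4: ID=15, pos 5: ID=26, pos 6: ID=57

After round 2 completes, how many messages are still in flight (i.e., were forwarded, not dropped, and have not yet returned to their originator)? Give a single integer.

Round 1: pos1(id31) recv 50: fwd; pos2(id18) recv 31: fwd; pos3(id79) recv 18: drop; pos4(id15) recv 79: fwd; pos5(id26) recv 15: drop; pos6(id57) recv 26: drop; pos0(id50) recv 57: fwd
Round 2: pos2(id18) recv 50: fwd; pos3(id79) recv 31: drop; pos5(id26) recv 79: fwd; pos1(id31) recv 57: fwd
After round 2: 3 messages still in flight

Answer: 3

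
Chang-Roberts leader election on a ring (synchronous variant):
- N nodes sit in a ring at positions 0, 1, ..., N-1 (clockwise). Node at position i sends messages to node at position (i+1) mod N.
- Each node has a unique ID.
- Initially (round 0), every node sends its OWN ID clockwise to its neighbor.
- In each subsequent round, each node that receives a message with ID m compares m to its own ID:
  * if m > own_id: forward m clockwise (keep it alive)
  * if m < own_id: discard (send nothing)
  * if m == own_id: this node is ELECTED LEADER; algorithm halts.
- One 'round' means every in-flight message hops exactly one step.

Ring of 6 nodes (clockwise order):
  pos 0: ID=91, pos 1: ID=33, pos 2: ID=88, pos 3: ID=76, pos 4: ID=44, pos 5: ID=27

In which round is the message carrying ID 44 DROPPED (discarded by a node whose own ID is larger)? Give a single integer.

Round 1: pos1(id33) recv 91: fwd; pos2(id88) recv 33: drop; pos3(id76) recv 88: fwd; pos4(id44) recv 76: fwd; pos5(id27) recv 44: fwd; pos0(id91) recv 27: drop
Round 2: pos2(id88) recv 91: fwd; pos4(id44) recv 88: fwd; pos5(id27) recv 76: fwd; pos0(id91) recv 44: drop
Round 3: pos3(id76) recv 91: fwd; pos5(id27) recv 88: fwd; pos0(id91) recv 76: drop
Round 4: pos4(id44) recv 91: fwd; pos0(id91) recv 88: drop
Round 5: pos5(id27) recv 91: fwd
Round 6: pos0(id91) recv 91: ELECTED
Message ID 44 originates at pos 4; dropped at pos 0 in round 2

Answer: 2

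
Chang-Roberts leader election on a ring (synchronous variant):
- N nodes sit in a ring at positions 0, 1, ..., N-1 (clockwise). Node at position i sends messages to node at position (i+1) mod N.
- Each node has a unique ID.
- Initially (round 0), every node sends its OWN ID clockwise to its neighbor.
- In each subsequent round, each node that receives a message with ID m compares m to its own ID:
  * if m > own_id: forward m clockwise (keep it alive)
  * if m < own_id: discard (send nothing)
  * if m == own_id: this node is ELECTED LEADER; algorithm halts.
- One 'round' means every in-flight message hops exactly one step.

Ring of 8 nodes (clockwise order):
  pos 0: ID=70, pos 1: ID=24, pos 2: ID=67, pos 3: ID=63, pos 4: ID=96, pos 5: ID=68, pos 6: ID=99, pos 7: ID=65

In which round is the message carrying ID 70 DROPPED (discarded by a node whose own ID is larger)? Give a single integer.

Round 1: pos1(id24) recv 70: fwd; pos2(id67) recv 24: drop; pos3(id63) recv 67: fwd; pos4(id96) recv 63: drop; pos5(id68) recv 96: fwd; pos6(id99) recv 68: drop; pos7(id65) recv 99: fwd; pos0(id70) recv 65: drop
Round 2: pos2(id67) recv 70: fwd; pos4(id96) recv 67: drop; pos6(id99) recv 96: drop; pos0(id70) recv 99: fwd
Round 3: pos3(id63) recv 70: fwd; pos1(id24) recv 99: fwd
Round 4: pos4(id96) recv 70: drop; pos2(id67) recv 99: fwd
Round 5: pos3(id63) recv 99: fwd
Round 6: pos4(id96) recv 99: fwd
Round 7: pos5(id68) recv 99: fwd
Round 8: pos6(id99) recv 99: ELECTED
Message ID 70 originates at pos 0; dropped at pos 4 in round 4

Answer: 4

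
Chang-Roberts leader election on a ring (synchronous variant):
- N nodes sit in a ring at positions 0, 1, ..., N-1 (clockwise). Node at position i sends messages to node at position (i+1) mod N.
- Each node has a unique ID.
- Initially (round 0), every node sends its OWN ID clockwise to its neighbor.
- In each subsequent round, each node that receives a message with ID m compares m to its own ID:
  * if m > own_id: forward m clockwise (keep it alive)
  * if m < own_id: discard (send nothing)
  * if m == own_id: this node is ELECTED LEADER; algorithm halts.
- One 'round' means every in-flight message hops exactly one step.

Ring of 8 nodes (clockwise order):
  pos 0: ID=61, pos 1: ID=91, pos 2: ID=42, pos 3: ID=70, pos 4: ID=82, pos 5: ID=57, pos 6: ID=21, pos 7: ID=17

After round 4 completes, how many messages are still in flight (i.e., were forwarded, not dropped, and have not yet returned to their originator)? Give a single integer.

Answer: 2

Derivation:
Round 1: pos1(id91) recv 61: drop; pos2(id42) recv 91: fwd; pos3(id70) recv 42: drop; pos4(id82) recv 70: drop; pos5(id57) recv 82: fwd; pos6(id21) recv 57: fwd; pos7(id17) recv 21: fwd; pos0(id61) recv 17: drop
Round 2: pos3(id70) recv 91: fwd; pos6(id21) recv 82: fwd; pos7(id17) recv 57: fwd; pos0(id61) recv 21: drop
Round 3: pos4(id82) recv 91: fwd; pos7(id17) recv 82: fwd; pos0(id61) recv 57: drop
Round 4: pos5(id57) recv 91: fwd; pos0(id61) recv 82: fwd
After round 4: 2 messages still in flight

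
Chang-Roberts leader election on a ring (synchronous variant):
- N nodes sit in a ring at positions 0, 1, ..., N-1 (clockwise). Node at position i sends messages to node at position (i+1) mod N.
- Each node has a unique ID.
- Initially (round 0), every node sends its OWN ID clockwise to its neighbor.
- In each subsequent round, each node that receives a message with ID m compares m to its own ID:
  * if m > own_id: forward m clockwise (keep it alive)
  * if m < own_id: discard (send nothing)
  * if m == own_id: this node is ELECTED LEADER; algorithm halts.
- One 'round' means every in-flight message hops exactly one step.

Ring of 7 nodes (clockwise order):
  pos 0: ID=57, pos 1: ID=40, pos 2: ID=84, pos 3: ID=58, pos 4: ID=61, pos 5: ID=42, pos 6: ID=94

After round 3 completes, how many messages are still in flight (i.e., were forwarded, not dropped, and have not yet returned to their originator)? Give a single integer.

Answer: 2

Derivation:
Round 1: pos1(id40) recv 57: fwd; pos2(id84) recv 40: drop; pos3(id58) recv 84: fwd; pos4(id61) recv 58: drop; pos5(id42) recv 61: fwd; pos6(id94) recv 42: drop; pos0(id57) recv 94: fwd
Round 2: pos2(id84) recv 57: drop; pos4(id61) recv 84: fwd; pos6(id94) recv 61: drop; pos1(id40) recv 94: fwd
Round 3: pos5(id42) recv 84: fwd; pos2(id84) recv 94: fwd
After round 3: 2 messages still in flight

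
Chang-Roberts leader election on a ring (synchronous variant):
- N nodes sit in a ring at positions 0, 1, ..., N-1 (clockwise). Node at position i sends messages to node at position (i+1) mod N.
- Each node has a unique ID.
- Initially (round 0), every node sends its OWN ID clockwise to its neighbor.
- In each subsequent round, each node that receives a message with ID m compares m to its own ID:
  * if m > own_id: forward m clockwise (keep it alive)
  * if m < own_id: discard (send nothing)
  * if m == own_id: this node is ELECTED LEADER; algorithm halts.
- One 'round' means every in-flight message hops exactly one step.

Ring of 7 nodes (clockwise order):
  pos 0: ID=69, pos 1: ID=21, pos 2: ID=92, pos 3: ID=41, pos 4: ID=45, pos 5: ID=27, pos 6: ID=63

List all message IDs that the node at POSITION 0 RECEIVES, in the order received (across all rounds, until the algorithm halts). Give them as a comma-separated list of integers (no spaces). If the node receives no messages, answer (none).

Round 1: pos1(id21) recv 69: fwd; pos2(id92) recv 21: drop; pos3(id41) recv 92: fwd; pos4(id45) recv 41: drop; pos5(id27) recv 45: fwd; pos6(id63) recv 27: drop; pos0(id69) recv 63: drop
Round 2: pos2(id92) recv 69: drop; pos4(id45) recv 92: fwd; pos6(id63) recv 45: drop
Round 3: pos5(id27) recv 92: fwd
Round 4: pos6(id63) recv 92: fwd
Round 5: pos0(id69) recv 92: fwd
Round 6: pos1(id21) recv 92: fwd
Round 7: pos2(id92) recv 92: ELECTED

Answer: 63,92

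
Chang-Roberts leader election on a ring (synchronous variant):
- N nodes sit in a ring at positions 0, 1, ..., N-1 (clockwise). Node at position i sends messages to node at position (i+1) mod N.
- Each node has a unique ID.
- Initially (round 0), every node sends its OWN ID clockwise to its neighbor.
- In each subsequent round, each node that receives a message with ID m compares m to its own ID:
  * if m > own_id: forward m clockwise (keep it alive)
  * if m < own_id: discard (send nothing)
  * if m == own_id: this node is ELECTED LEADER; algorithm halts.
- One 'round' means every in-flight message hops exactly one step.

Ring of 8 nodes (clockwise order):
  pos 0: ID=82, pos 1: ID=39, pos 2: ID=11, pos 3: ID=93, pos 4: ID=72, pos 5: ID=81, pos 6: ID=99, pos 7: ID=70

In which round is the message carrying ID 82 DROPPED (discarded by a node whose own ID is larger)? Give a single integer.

Round 1: pos1(id39) recv 82: fwd; pos2(id11) recv 39: fwd; pos3(id93) recv 11: drop; pos4(id72) recv 93: fwd; pos5(id81) recv 72: drop; pos6(id99) recv 81: drop; pos7(id70) recv 99: fwd; pos0(id82) recv 70: drop
Round 2: pos2(id11) recv 82: fwd; pos3(id93) recv 39: drop; pos5(id81) recv 93: fwd; pos0(id82) recv 99: fwd
Round 3: pos3(id93) recv 82: drop; pos6(id99) recv 93: drop; pos1(id39) recv 99: fwd
Round 4: pos2(id11) recv 99: fwd
Round 5: pos3(id93) recv 99: fwd
Round 6: pos4(id72) recv 99: fwd
Round 7: pos5(id81) recv 99: fwd
Round 8: pos6(id99) recv 99: ELECTED
Message ID 82 originates at pos 0; dropped at pos 3 in round 3

Answer: 3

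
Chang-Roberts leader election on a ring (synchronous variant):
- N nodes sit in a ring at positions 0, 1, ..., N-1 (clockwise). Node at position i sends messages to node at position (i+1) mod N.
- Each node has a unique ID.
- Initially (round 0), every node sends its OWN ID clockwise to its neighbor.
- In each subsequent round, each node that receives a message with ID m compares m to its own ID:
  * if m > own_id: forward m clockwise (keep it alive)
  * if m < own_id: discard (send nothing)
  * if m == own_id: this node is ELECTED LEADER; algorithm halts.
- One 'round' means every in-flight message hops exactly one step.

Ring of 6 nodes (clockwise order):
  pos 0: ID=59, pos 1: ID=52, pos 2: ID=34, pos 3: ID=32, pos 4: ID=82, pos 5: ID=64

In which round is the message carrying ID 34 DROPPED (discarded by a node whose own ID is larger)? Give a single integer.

Round 1: pos1(id52) recv 59: fwd; pos2(id34) recv 52: fwd; pos3(id32) recv 34: fwd; pos4(id82) recv 32: drop; pos5(id64) recv 82: fwd; pos0(id59) recv 64: fwd
Round 2: pos2(id34) recv 59: fwd; pos3(id32) recv 52: fwd; pos4(id82) recv 34: drop; pos0(id59) recv 82: fwd; pos1(id52) recv 64: fwd
Round 3: pos3(id32) recv 59: fwd; pos4(id82) recv 52: drop; pos1(id52) recv 82: fwd; pos2(id34) recv 64: fwd
Round 4: pos4(id82) recv 59: drop; pos2(id34) recv 82: fwd; pos3(id32) recv 64: fwd
Round 5: pos3(id32) recv 82: fwd; pos4(id82) recv 64: drop
Round 6: pos4(id82) recv 82: ELECTED
Message ID 34 originates at pos 2; dropped at pos 4 in round 2

Answer: 2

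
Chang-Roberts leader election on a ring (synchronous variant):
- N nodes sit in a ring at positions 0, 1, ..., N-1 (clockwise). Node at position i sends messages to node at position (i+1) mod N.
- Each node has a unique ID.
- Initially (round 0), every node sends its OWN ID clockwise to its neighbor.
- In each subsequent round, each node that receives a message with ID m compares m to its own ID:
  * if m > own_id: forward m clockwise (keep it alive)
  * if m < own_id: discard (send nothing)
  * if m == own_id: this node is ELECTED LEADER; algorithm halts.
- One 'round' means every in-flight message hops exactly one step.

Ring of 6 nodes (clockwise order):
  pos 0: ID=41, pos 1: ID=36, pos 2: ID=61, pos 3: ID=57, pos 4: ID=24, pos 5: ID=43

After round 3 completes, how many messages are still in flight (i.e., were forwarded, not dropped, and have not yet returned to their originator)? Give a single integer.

Round 1: pos1(id36) recv 41: fwd; pos2(id61) recv 36: drop; pos3(id57) recv 61: fwd; pos4(id24) recv 57: fwd; pos5(id43) recv 24: drop; pos0(id41) recv 43: fwd
Round 2: pos2(id61) recv 41: drop; pos4(id24) recv 61: fwd; pos5(id43) recv 57: fwd; pos1(id36) recv 43: fwd
Round 3: pos5(id43) recv 61: fwd; pos0(id41) recv 57: fwd; pos2(id61) recv 43: drop
After round 3: 2 messages still in flight

Answer: 2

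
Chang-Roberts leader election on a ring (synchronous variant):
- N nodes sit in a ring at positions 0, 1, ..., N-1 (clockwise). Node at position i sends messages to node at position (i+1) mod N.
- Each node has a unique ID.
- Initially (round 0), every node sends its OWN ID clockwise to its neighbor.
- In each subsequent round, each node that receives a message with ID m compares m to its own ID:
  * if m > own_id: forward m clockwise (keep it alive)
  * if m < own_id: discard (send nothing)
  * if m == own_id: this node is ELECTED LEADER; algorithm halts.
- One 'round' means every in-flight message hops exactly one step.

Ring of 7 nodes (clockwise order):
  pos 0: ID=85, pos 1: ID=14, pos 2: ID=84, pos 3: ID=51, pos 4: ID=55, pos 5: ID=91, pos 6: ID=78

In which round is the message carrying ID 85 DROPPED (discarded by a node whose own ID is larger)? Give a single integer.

Round 1: pos1(id14) recv 85: fwd; pos2(id84) recv 14: drop; pos3(id51) recv 84: fwd; pos4(id55) recv 51: drop; pos5(id91) recv 55: drop; pos6(id78) recv 91: fwd; pos0(id85) recv 78: drop
Round 2: pos2(id84) recv 85: fwd; pos4(id55) recv 84: fwd; pos0(id85) recv 91: fwd
Round 3: pos3(id51) recv 85: fwd; pos5(id91) recv 84: drop; pos1(id14) recv 91: fwd
Round 4: pos4(id55) recv 85: fwd; pos2(id84) recv 91: fwd
Round 5: pos5(id91) recv 85: drop; pos3(id51) recv 91: fwd
Round 6: pos4(id55) recv 91: fwd
Round 7: pos5(id91) recv 91: ELECTED
Message ID 85 originates at pos 0; dropped at pos 5 in round 5

Answer: 5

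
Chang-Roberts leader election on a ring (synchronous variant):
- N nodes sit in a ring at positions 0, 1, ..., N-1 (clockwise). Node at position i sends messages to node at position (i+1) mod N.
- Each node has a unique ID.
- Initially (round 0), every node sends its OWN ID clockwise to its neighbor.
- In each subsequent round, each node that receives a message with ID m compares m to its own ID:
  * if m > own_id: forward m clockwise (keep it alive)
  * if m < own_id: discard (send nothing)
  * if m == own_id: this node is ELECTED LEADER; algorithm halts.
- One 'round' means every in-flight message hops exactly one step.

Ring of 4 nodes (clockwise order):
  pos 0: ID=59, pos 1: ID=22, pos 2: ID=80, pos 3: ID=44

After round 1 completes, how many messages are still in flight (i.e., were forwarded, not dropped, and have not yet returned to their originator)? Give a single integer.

Round 1: pos1(id22) recv 59: fwd; pos2(id80) recv 22: drop; pos3(id44) recv 80: fwd; pos0(id59) recv 44: drop
After round 1: 2 messages still in flight

Answer: 2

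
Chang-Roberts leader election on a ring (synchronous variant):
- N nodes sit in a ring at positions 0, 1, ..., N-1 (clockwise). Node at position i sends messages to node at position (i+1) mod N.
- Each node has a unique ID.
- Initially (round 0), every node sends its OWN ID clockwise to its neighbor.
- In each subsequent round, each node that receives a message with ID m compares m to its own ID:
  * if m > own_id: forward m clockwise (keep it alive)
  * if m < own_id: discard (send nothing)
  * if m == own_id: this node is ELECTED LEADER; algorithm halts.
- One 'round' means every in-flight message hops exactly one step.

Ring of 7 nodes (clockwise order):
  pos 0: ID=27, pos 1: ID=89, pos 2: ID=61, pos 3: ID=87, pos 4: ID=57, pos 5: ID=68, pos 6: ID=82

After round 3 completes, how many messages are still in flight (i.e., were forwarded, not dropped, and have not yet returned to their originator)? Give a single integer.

Answer: 2

Derivation:
Round 1: pos1(id89) recv 27: drop; pos2(id61) recv 89: fwd; pos3(id87) recv 61: drop; pos4(id57) recv 87: fwd; pos5(id68) recv 57: drop; pos6(id82) recv 68: drop; pos0(id27) recv 82: fwd
Round 2: pos3(id87) recv 89: fwd; pos5(id68) recv 87: fwd; pos1(id89) recv 82: drop
Round 3: pos4(id57) recv 89: fwd; pos6(id82) recv 87: fwd
After round 3: 2 messages still in flight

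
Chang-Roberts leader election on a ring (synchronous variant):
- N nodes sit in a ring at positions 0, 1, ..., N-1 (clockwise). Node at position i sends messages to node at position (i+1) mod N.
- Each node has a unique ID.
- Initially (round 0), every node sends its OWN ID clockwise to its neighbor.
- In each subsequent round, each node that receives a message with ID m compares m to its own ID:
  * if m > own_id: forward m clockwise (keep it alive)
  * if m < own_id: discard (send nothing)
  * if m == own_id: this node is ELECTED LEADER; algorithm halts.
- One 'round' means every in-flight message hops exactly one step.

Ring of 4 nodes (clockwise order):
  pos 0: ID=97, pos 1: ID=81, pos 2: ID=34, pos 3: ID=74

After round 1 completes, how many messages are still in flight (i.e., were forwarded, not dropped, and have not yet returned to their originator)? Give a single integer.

Answer: 2

Derivation:
Round 1: pos1(id81) recv 97: fwd; pos2(id34) recv 81: fwd; pos3(id74) recv 34: drop; pos0(id97) recv 74: drop
After round 1: 2 messages still in flight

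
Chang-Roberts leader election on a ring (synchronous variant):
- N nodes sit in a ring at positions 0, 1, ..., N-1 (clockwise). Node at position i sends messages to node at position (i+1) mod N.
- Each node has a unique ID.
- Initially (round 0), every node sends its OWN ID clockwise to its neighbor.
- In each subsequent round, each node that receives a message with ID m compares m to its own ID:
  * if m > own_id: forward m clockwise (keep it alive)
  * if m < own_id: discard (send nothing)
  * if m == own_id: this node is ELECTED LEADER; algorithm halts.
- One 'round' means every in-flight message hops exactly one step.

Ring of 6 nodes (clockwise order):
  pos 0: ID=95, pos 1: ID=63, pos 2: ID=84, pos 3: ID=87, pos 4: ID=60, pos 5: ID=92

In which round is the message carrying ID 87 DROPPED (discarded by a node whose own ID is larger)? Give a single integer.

Answer: 2

Derivation:
Round 1: pos1(id63) recv 95: fwd; pos2(id84) recv 63: drop; pos3(id87) recv 84: drop; pos4(id60) recv 87: fwd; pos5(id92) recv 60: drop; pos0(id95) recv 92: drop
Round 2: pos2(id84) recv 95: fwd; pos5(id92) recv 87: drop
Round 3: pos3(id87) recv 95: fwd
Round 4: pos4(id60) recv 95: fwd
Round 5: pos5(id92) recv 95: fwd
Round 6: pos0(id95) recv 95: ELECTED
Message ID 87 originates at pos 3; dropped at pos 5 in round 2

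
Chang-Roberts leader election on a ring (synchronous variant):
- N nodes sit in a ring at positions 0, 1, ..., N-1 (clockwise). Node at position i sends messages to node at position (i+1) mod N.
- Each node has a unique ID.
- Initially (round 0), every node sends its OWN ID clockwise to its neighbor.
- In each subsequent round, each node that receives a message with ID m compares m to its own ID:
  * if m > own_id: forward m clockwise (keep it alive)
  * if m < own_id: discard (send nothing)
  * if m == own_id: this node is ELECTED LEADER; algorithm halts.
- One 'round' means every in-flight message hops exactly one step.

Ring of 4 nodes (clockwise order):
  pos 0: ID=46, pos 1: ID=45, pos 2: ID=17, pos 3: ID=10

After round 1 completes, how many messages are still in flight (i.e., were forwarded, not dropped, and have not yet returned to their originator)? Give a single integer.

Answer: 3

Derivation:
Round 1: pos1(id45) recv 46: fwd; pos2(id17) recv 45: fwd; pos3(id10) recv 17: fwd; pos0(id46) recv 10: drop
After round 1: 3 messages still in flight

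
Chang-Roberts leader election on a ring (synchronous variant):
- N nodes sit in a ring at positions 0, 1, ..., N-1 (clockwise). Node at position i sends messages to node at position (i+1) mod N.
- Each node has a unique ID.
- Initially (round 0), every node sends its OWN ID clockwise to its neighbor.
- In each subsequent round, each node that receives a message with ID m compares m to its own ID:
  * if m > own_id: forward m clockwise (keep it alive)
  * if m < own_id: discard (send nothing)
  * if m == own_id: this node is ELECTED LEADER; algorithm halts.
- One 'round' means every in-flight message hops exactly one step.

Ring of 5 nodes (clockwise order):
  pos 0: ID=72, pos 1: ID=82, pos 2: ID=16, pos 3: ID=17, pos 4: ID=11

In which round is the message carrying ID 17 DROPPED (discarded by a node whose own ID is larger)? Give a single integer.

Answer: 2

Derivation:
Round 1: pos1(id82) recv 72: drop; pos2(id16) recv 82: fwd; pos3(id17) recv 16: drop; pos4(id11) recv 17: fwd; pos0(id72) recv 11: drop
Round 2: pos3(id17) recv 82: fwd; pos0(id72) recv 17: drop
Round 3: pos4(id11) recv 82: fwd
Round 4: pos0(id72) recv 82: fwd
Round 5: pos1(id82) recv 82: ELECTED
Message ID 17 originates at pos 3; dropped at pos 0 in round 2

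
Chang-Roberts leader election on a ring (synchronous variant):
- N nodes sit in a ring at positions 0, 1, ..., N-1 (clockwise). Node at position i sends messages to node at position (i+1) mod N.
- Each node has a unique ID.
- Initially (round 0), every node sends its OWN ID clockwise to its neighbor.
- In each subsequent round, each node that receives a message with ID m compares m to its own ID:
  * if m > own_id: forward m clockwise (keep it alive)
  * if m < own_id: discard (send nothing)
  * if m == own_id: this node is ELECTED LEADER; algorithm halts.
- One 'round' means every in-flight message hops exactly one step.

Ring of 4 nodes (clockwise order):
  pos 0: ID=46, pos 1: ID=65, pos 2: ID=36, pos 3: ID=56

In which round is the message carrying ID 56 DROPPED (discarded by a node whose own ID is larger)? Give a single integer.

Round 1: pos1(id65) recv 46: drop; pos2(id36) recv 65: fwd; pos3(id56) recv 36: drop; pos0(id46) recv 56: fwd
Round 2: pos3(id56) recv 65: fwd; pos1(id65) recv 56: drop
Round 3: pos0(id46) recv 65: fwd
Round 4: pos1(id65) recv 65: ELECTED
Message ID 56 originates at pos 3; dropped at pos 1 in round 2

Answer: 2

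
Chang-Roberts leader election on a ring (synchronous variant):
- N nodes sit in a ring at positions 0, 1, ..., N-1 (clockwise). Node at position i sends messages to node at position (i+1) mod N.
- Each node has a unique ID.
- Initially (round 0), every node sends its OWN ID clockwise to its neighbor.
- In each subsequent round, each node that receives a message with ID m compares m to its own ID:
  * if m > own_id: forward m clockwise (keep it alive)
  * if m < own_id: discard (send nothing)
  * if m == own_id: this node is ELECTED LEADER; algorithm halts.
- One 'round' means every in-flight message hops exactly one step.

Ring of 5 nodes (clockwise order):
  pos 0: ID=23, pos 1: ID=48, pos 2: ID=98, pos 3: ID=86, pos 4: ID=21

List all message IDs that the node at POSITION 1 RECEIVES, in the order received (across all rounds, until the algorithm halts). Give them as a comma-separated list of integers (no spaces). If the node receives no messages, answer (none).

Answer: 23,86,98

Derivation:
Round 1: pos1(id48) recv 23: drop; pos2(id98) recv 48: drop; pos3(id86) recv 98: fwd; pos4(id21) recv 86: fwd; pos0(id23) recv 21: drop
Round 2: pos4(id21) recv 98: fwd; pos0(id23) recv 86: fwd
Round 3: pos0(id23) recv 98: fwd; pos1(id48) recv 86: fwd
Round 4: pos1(id48) recv 98: fwd; pos2(id98) recv 86: drop
Round 5: pos2(id98) recv 98: ELECTED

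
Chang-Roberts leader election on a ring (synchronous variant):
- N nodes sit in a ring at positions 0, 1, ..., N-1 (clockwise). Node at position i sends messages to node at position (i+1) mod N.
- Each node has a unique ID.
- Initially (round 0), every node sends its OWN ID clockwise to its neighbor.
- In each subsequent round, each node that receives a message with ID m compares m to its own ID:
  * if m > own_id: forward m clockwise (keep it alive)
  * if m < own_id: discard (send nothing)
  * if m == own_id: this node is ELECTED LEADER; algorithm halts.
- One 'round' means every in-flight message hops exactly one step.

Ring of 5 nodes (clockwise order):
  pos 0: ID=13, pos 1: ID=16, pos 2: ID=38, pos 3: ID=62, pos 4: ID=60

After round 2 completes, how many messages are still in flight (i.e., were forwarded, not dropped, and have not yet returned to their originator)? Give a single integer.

Round 1: pos1(id16) recv 13: drop; pos2(id38) recv 16: drop; pos3(id62) recv 38: drop; pos4(id60) recv 62: fwd; pos0(id13) recv 60: fwd
Round 2: pos0(id13) recv 62: fwd; pos1(id16) recv 60: fwd
After round 2: 2 messages still in flight

Answer: 2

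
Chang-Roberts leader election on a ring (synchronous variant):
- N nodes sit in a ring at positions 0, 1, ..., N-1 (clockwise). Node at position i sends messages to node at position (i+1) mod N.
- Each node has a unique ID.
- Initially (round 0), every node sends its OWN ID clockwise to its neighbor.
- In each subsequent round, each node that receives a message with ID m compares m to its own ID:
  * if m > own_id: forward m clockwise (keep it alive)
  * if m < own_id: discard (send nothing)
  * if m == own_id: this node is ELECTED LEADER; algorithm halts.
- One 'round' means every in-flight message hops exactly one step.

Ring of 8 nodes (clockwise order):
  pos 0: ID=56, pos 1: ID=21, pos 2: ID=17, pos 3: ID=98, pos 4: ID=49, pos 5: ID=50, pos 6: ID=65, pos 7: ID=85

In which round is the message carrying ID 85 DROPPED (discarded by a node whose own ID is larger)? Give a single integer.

Round 1: pos1(id21) recv 56: fwd; pos2(id17) recv 21: fwd; pos3(id98) recv 17: drop; pos4(id49) recv 98: fwd; pos5(id50) recv 49: drop; pos6(id65) recv 50: drop; pos7(id85) recv 65: drop; pos0(id56) recv 85: fwd
Round 2: pos2(id17) recv 56: fwd; pos3(id98) recv 21: drop; pos5(id50) recv 98: fwd; pos1(id21) recv 85: fwd
Round 3: pos3(id98) recv 56: drop; pos6(id65) recv 98: fwd; pos2(id17) recv 85: fwd
Round 4: pos7(id85) recv 98: fwd; pos3(id98) recv 85: drop
Round 5: pos0(id56) recv 98: fwd
Round 6: pos1(id21) recv 98: fwd
Round 7: pos2(id17) recv 98: fwd
Round 8: pos3(id98) recv 98: ELECTED
Message ID 85 originates at pos 7; dropped at pos 3 in round 4

Answer: 4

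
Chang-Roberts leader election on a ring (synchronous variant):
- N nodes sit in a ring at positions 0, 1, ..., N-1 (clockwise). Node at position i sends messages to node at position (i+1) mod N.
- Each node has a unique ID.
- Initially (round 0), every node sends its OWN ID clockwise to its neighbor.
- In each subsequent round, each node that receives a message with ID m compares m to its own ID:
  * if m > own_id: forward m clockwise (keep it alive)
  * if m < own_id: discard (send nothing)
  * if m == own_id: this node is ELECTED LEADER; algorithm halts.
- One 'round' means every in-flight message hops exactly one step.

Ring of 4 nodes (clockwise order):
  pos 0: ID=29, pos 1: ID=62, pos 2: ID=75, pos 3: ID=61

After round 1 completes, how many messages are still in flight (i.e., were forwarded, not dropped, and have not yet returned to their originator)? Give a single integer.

Answer: 2

Derivation:
Round 1: pos1(id62) recv 29: drop; pos2(id75) recv 62: drop; pos3(id61) recv 75: fwd; pos0(id29) recv 61: fwd
After round 1: 2 messages still in flight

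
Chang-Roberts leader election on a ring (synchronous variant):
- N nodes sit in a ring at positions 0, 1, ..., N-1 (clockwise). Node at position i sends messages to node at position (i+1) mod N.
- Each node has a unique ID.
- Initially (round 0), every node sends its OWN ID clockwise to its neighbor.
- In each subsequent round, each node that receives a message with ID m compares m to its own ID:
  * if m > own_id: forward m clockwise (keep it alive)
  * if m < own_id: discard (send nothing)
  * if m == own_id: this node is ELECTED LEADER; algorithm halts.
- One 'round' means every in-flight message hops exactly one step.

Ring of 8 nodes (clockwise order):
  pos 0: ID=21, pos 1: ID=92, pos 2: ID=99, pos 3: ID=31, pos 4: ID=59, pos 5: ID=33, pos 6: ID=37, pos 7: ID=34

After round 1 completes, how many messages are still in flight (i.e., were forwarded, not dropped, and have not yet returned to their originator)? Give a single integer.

Answer: 4

Derivation:
Round 1: pos1(id92) recv 21: drop; pos2(id99) recv 92: drop; pos3(id31) recv 99: fwd; pos4(id59) recv 31: drop; pos5(id33) recv 59: fwd; pos6(id37) recv 33: drop; pos7(id34) recv 37: fwd; pos0(id21) recv 34: fwd
After round 1: 4 messages still in flight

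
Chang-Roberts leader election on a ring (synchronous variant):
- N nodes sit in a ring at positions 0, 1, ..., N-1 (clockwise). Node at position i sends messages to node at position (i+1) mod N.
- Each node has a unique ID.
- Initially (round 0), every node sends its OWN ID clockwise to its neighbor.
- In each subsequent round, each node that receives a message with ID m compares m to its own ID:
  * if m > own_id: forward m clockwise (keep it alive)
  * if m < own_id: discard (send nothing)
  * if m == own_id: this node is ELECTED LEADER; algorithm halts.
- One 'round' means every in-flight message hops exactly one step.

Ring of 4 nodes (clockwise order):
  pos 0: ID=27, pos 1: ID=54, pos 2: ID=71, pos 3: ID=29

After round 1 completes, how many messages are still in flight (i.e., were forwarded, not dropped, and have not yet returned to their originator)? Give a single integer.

Answer: 2

Derivation:
Round 1: pos1(id54) recv 27: drop; pos2(id71) recv 54: drop; pos3(id29) recv 71: fwd; pos0(id27) recv 29: fwd
After round 1: 2 messages still in flight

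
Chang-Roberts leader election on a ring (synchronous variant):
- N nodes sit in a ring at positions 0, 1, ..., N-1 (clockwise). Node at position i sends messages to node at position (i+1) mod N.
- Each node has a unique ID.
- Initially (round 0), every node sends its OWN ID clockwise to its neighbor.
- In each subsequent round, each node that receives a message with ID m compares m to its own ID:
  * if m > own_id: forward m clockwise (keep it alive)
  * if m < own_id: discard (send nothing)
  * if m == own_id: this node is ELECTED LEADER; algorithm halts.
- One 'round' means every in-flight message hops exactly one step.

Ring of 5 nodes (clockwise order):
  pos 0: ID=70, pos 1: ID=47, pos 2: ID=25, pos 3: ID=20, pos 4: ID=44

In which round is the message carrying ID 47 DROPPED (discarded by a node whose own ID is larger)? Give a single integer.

Answer: 4

Derivation:
Round 1: pos1(id47) recv 70: fwd; pos2(id25) recv 47: fwd; pos3(id20) recv 25: fwd; pos4(id44) recv 20: drop; pos0(id70) recv 44: drop
Round 2: pos2(id25) recv 70: fwd; pos3(id20) recv 47: fwd; pos4(id44) recv 25: drop
Round 3: pos3(id20) recv 70: fwd; pos4(id44) recv 47: fwd
Round 4: pos4(id44) recv 70: fwd; pos0(id70) recv 47: drop
Round 5: pos0(id70) recv 70: ELECTED
Message ID 47 originates at pos 1; dropped at pos 0 in round 4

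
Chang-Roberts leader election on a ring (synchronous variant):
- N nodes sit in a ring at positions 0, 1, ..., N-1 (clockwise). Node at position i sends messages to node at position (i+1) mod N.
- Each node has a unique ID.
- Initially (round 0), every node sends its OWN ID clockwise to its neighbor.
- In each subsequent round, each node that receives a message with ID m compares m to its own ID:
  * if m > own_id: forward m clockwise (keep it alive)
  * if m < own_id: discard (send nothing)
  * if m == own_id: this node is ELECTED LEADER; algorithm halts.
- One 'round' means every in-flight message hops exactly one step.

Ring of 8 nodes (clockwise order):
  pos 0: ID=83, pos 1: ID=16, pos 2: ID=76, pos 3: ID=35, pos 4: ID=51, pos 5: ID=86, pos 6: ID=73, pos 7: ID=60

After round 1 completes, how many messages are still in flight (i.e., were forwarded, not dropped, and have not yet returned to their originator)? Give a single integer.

Answer: 4

Derivation:
Round 1: pos1(id16) recv 83: fwd; pos2(id76) recv 16: drop; pos3(id35) recv 76: fwd; pos4(id51) recv 35: drop; pos5(id86) recv 51: drop; pos6(id73) recv 86: fwd; pos7(id60) recv 73: fwd; pos0(id83) recv 60: drop
After round 1: 4 messages still in flight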